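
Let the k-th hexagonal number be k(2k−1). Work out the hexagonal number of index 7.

7·(2·7 − 1) = 7·13 = 91.

91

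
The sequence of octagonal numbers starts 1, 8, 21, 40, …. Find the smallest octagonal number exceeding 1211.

1281

Solve n(3n−2) > 1211 for integer n.
The largest n with value ≤ 1211 is 20 (since 1160 ≤ 1211 < 1281), so the first above is n = 21, value 1281.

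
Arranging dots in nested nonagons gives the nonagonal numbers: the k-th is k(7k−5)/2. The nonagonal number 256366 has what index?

271

Set n(7n−5)/2 = 256366, giving 7n² − 5n − 512732 = 0.
The discriminant is 25 + 56·256366 = 14356521, and √14356521 = 3789.
So n = (5 + 3789) / 14 = 3794/14 = 271.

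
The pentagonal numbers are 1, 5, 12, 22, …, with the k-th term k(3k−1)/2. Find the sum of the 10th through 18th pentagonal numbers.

Σ i(3i−1)/2 = (3Σi² − Σi) / 2 over i = 10..18.
Σi = 171 − 45 = 126 and Σi² = 2109 − 285 = 1824.
(3·1824 − 1·126) / 2 = 5346/2 = 2673.

2673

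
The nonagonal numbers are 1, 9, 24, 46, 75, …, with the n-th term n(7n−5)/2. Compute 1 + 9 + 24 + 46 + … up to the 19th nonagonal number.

Σ i(7i−5)/2 = (7Σi² − 5Σi) / 2 over i = 1..19.
Σi = 190 and Σi² = 2470.
(7·2470 − 5·190) / 2 = 16340/2 = 8170.

8170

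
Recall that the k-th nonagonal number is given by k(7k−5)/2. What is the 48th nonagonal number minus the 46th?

48·(7·48 − 5)/2 = 7944 and 46·(7·46 − 5)/2 = 7291.
Difference: 7944 − 7291 = 653.

653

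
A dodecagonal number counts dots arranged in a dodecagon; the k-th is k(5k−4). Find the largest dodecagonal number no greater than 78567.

Solve n(5n−4) ≤ 78567 for integer n.
n = 125 gives 77625 ≤ 78567, while n = 126 gives 78876 > 78567; so the answer is 77625.

77625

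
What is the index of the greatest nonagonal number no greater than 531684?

Solve n(7n−5)/2 ≤ 531684 for integer n.
n = 390 gives 531375 ≤ 531684, while n = 391 gives 534106 > 531684; so the answer is index 390.

390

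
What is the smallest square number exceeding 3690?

Solve n² > 3690 for integer n.
The largest n with value ≤ 3690 is 60 (since 3600 ≤ 3690 < 3721), so the first above is n = 61, value 3721.

3721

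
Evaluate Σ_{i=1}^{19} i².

Σ_{i=1}^{19} i² = 19·20·39/6 = 2470.

2470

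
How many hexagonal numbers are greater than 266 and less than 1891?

19

The n-th hexagonal number is n(2n−1).
Smallest index with value > 266: n = 12 (giving 276).
Largest index with value < 1891: n = 30 (giving 1770).
Indices 12 through 30: 19 terms.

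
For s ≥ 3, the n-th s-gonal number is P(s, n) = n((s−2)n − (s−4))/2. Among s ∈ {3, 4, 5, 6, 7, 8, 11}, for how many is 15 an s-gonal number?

2

s = 3: P(3, 5) = 15. ✓
s = 4: P(4, 3) = 9 and P(4, 4) = 16; 15 is not s-gonal.
s = 5: P(5, 3) = 12 and P(5, 4) = 22; 15 is not s-gonal.
s = 6: P(6, 3) = 15. ✓
s = 7: P(7, 2) = 7 and P(7, 3) = 18; 15 is not s-gonal.
s = 8: P(8, 2) = 8 and P(8, 3) = 21; 15 is not s-gonal.
s = 11: P(11, 2) = 11 and P(11, 3) = 30; 15 is not s-gonal.
Hits: s ∈ {3, 6} → 2.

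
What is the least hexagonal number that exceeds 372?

378

Solve n(2n−1) > 372 for integer n.
The largest n with value ≤ 372 is 13 (since 325 ≤ 372 < 378), so the first above is n = 14, value 378.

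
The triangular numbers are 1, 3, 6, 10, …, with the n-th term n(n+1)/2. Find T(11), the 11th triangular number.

11·12/2 = 132/2 = 66.

66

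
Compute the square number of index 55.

The 55th square number is n² with n = 55.
55² = 3025.

3025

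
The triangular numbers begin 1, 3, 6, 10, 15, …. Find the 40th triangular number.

The 40th triangular number is n(n+1)/2 with n = 40.
40·41/2 = 1640/2 = 820.

820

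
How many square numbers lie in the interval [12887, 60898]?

The n-th square number is n².
Smallest index with value ≥ 12887: n = 114 (giving 12996).
Largest index with value ≤ 60898: n = 246 (giving 60516).
Indices 114 through 246: 133 terms.

133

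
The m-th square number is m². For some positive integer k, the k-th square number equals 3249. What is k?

57

We need n² = 3249, so n = √3249 = 57.
Check: 57² = 3249. ✓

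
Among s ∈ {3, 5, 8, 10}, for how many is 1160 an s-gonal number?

1

s = 3: P(3, 47) = 1128 and P(3, 48) = 1176; 1160 is not s-gonal.
s = 5: P(5, 27) = 1080 and P(5, 28) = 1162; 1160 is not s-gonal.
s = 8: P(8, 20) = 1160. ✓
s = 10: P(10, 17) = 1105 and P(10, 18) = 1242; 1160 is not s-gonal.
Hits: s ∈ {8} → 1.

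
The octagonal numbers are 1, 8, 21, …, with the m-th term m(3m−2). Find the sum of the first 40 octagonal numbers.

64780

Σ i(3i−2) = 3Σi² − 2Σi over i = 1..40.
Σi = 820 and Σi² = 22140.
3·22140 − 2·820 = 64780.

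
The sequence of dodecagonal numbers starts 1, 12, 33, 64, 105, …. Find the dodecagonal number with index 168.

The 168th dodecagonal number is n(5n−4) with n = 168.
168·(5·168 − 4) = 168·836 = 140448.

140448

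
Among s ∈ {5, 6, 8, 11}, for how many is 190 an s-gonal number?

1

s = 5: P(5, 11) = 176 and P(5, 12) = 210; 190 is not s-gonal.
s = 6: P(6, 10) = 190. ✓
s = 8: P(8, 8) = 176 and P(8, 9) = 225; 190 is not s-gonal.
s = 11: P(11, 6) = 141 and P(11, 7) = 196; 190 is not s-gonal.
Hits: s ∈ {6} → 1.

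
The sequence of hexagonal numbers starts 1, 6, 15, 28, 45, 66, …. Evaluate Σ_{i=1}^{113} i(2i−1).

968297

Σ i(2i−1) = 2Σi² − Σi over i = 1..113.
Σi = 6441 and Σi² = 487369.
2·487369 − 1·6441 = 968297.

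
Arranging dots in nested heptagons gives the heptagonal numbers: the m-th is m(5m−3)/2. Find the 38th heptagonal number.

The 38th heptagonal number is n(5n−3)/2 with n = 38.
38·(5·38 − 3)/2 = 38·187/2 = 3553.

3553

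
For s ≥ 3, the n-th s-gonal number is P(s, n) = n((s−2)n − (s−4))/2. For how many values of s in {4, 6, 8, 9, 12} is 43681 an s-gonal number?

s = 4: P(4, 209) = 43681. ✓
s = 6: P(6, 148) = 43660 and P(6, 149) = 44253; 43681 is not s-gonal.
s = 8: P(8, 121) = 43681. ✓
s = 9: P(9, 112) = 43624 and P(9, 113) = 44409; 43681 is not s-gonal.
s = 12: P(12, 93) = 42873 and P(12, 94) = 43804; 43681 is not s-gonal.
Hits: s ∈ {4, 8} → 2.

2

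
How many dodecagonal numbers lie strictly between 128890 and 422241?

130

The n-th dodecagonal number is n(5n−4).
Smallest index with value > 128890: n = 161 (giving 128961).
Largest index with value < 422241: n = 290 (giving 419340).
Indices 161 through 290: 130 terms.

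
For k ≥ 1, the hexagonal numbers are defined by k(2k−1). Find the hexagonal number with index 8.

120

8·(2·8 − 1) = 8·15 = 120.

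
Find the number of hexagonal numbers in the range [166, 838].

11

The n-th hexagonal number is n(2n−1).
Smallest index with value ≥ 166: n = 10 (giving 190).
Largest index with value ≤ 838: n = 20 (giving 780).
Indices 10 through 20: 11 terms.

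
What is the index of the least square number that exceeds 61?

Solve n² > 61 for integer n.
The largest n with value ≤ 61 is 7 (since 49 ≤ 61 < 64), so the first above is n = 8, value 64.

8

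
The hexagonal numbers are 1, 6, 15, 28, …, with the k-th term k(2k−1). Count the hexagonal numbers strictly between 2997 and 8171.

The n-th hexagonal number is n(2n−1).
Smallest index with value > 2997: n = 39 (giving 3003).
Largest index with value < 8171: n = 64 (giving 8128).
Indices 39 through 64: 26 terms.

26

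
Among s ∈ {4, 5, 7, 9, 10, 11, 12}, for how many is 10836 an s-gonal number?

1

s = 4: P(4, 104) = 10816 and P(4, 105) = 11025; 10836 is not s-gonal.
s = 5: P(5, 85) = 10795 and P(5, 86) = 11051; 10836 is not s-gonal.
s = 7: P(7, 66) = 10791 and P(7, 67) = 11122; 10836 is not s-gonal.
s = 9: P(9, 56) = 10836. ✓
s = 10: P(10, 52) = 10660 and P(10, 53) = 11077; 10836 is not s-gonal.
s = 11: P(11, 49) = 10633 and P(11, 50) = 11075; 10836 is not s-gonal.
s = 12: P(12, 46) = 10396 and P(12, 47) = 10857; 10836 is not s-gonal.
Hits: s ∈ {9} → 1.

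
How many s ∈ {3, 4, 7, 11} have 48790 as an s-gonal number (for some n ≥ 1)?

1

s = 3: P(3, 311) = 48516 and P(3, 312) = 48828; 48790 is not s-gonal.
s = 4: P(4, 220) = 48400 and P(4, 221) = 48841; 48790 is not s-gonal.
s = 7: P(7, 140) = 48790. ✓
s = 11: P(11, 104) = 48308 and P(11, 105) = 49245; 48790 is not s-gonal.
Hits: s ∈ {7} → 1.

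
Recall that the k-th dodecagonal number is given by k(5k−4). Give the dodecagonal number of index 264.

264·(5·264 − 4) = 264·1316 = 347424.

347424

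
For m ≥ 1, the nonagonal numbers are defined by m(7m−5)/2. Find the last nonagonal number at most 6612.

Solve n(7n−5)/2 ≤ 6612 for integer n.
n = 43 gives 6364 ≤ 6612, while n = 44 gives 6666 > 6612; so the answer is 6364.

6364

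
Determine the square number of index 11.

121

11² = 121.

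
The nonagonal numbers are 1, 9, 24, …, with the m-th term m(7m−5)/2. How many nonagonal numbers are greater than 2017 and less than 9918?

29

The n-th nonagonal number is n(7n−5)/2.
Smallest index with value > 2017: n = 25 (giving 2125).
Largest index with value < 9918: n = 53 (giving 9699).
Indices 25 through 53: 29 terms.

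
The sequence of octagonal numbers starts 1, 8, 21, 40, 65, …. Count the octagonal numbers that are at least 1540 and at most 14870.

The n-th octagonal number is n(3n−2).
Smallest index with value ≥ 1540: n = 23 (giving 1541).
Largest index with value ≤ 14870: n = 70 (giving 14560).
Indices 23 through 70: 48 terms.

48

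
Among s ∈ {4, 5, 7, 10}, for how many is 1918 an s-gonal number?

s = 4: P(4, 43) = 1849 and P(4, 44) = 1936; 1918 is not s-gonal.
s = 5: P(5, 35) = 1820 and P(5, 36) = 1926; 1918 is not s-gonal.
s = 7: P(7, 28) = 1918. ✓
s = 10: P(10, 22) = 1870 and P(10, 23) = 2047; 1918 is not s-gonal.
Hits: s ∈ {7} → 1.

1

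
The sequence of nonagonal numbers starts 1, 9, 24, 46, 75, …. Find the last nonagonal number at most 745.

Solve n(7n−5)/2 ≤ 745 for integer n.
n = 14 gives 651 ≤ 745, while n = 15 gives 750 > 745; so the answer is 651.

651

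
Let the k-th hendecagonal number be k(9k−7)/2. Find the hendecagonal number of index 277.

The 277th hendecagonal number is n(9n−7)/2 with n = 277.
277·(9·277 − 7)/2 = 277·2486/2 = 277·1243 = 344311.

344311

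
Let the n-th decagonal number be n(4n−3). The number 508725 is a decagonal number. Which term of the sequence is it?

357

Set n(4n−3) = 508725, giving 4n² − 3n − 508725 = 0.
So n = (3 + 2853) / 8 = 2856/8 = 357.
Check: 357·(4·357 − 3) = 508725. ✓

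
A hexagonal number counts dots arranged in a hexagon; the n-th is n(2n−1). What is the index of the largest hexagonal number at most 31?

Solve n(2n−1) ≤ 31 for integer n.
n = 4 gives 28 ≤ 31, while n = 5 gives 45 > 31; so the answer is index 4.

4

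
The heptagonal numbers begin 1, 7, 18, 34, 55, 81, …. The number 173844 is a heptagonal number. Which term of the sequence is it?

Set n(5n−3)/2 = 173844, giving 5n² − 3n − 347688 = 0.
So n = (3 + 2637) / 10 = 2640/10 = 264.
Check: 264·(5·264 − 3)/2 = 173844. ✓

264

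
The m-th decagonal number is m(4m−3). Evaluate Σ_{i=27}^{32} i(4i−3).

Σ i(4i−3) = 4Σi² − 3Σi over i = 27..32.
Σi = 528 − 351 = 177 and Σi² = 11440 − 6201 = 5239.
4·5239 − 3·177 = 20425.

20425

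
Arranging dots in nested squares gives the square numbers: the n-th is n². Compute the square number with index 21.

441

21² = 441.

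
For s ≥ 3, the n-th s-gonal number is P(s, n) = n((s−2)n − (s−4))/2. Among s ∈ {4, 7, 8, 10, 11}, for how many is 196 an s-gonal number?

s = 4: P(4, 14) = 196. ✓
s = 7: P(7, 9) = 189 and P(7, 10) = 235; 196 is not s-gonal.
s = 8: P(8, 8) = 176 and P(8, 9) = 225; 196 is not s-gonal.
s = 10: P(10, 7) = 175 and P(10, 8) = 232; 196 is not s-gonal.
s = 11: P(11, 7) = 196. ✓
Hits: s ∈ {4, 11} → 2.

2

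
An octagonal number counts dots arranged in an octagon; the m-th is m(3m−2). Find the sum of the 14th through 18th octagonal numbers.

Σ i(3i−2) = 3Σi² − 2Σi over i = 14..18.
Σi = 171 − 91 = 80 and Σi² = 2109 − 819 = 1290.
3·1290 − 2·80 = 3710.

3710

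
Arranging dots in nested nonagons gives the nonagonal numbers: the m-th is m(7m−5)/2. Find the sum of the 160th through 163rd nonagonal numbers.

Σ i(7i−5)/2 = (7Σi² − 5Σi) / 2 over i = 160..163.
Σi = 13366 − 12720 = 646 and Σi² = 1456894 − 1352560 = 104334.
(7·104334 − 5·646) / 2 = 727108/2 = 363554.

363554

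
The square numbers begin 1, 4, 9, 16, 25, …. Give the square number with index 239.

The 239th square number is n² with n = 239.
239² = 57121.

57121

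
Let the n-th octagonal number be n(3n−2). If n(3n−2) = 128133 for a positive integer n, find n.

Set n(3n−2) = 128133, giving 3n² − 2n − 128133 = 0.
So n = (2 + 1240) / 6 = 1242/6 = 207.
Check: 207·(3·207 − 2) = 128133. ✓

207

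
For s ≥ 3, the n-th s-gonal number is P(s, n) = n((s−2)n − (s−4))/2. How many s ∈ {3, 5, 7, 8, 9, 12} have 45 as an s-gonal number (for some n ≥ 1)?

s = 3: P(3, 9) = 45. ✓
s = 5: P(5, 5) = 35 and P(5, 6) = 51; 45 is not s-gonal.
s = 7: P(7, 4) = 34 and P(7, 5) = 55; 45 is not s-gonal.
s = 8: P(8, 4) = 40 and P(8, 5) = 65; 45 is not s-gonal.
s = 9: P(9, 3) = 24 and P(9, 4) = 46; 45 is not s-gonal.
s = 12: P(12, 3) = 33 and P(12, 4) = 64; 45 is not s-gonal.
Hits: s ∈ {3} → 1.

1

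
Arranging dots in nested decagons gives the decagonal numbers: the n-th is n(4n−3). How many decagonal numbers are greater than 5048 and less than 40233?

65

The n-th decagonal number is n(4n−3).
Smallest index with value > 5048: n = 36 (giving 5076).
Largest index with value < 40233: n = 100 (giving 39700).
Indices 36 through 100: 65 terms.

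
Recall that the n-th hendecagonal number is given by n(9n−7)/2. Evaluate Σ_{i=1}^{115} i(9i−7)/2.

2287810

Σ i(9i−7)/2 = (9Σi² − 7Σi) / 2 over i = 1..115.
Σi = 6670 and Σi² = 513590.
(9·513590 − 7·6670) / 2 = 4575620/2 = 2287810.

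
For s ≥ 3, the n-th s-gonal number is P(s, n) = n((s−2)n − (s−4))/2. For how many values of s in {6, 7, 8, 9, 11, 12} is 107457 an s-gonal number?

s = 6: P(6, 232) = 107416 and P(6, 233) = 108345; 107457 is not s-gonal.
s = 7: P(7, 207) = 106812 and P(7, 208) = 107848; 107457 is not s-gonal.
s = 8: P(8, 189) = 106785 and P(8, 190) = 107920; 107457 is not s-gonal.
s = 9: P(9, 175) = 106750 and P(9, 176) = 107976; 107457 is not s-gonal.
s = 11: P(11, 154) = 106183 and P(11, 155) = 107570; 107457 is not s-gonal.
s = 12: P(12, 147) = 107457. ✓
Hits: s ∈ {12} → 1.

1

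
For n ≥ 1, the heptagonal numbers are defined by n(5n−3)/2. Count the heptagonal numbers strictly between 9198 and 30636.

The n-th heptagonal number is n(5n−3)/2.
Smallest index with value > 9198: n = 61 (giving 9211).
Largest index with value < 30636: n = 110 (giving 30085).
Indices 61 through 110: 50 terms.

50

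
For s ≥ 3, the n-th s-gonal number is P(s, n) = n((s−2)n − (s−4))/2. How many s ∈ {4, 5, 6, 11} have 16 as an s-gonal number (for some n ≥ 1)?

s = 4: P(4, 4) = 16. ✓
s = 5: P(5, 3) = 12 and P(5, 4) = 22; 16 is not s-gonal.
s = 6: P(6, 3) = 15 and P(6, 4) = 28; 16 is not s-gonal.
s = 11: P(11, 2) = 11 and P(11, 3) = 30; 16 is not s-gonal.
Hits: s ∈ {4} → 1.

1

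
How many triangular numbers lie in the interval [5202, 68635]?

The n-th triangular number is n(n+1)/2.
Smallest index with value ≥ 5202: n = 102 (giving 5253).
Largest index with value ≤ 68635: n = 370 (giving 68635).
Indices 102 through 370: 269 terms.

269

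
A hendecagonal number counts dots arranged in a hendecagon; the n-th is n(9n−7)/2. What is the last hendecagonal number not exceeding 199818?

Solve n(9n−7)/2 ≤ 199818 for integer n.
n = 211 gives 199606 ≤ 199818, while n = 212 gives 201506 > 199818; so the answer is 199606.

199606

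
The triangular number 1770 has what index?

59

Set n(n+1)/2 = 1770, giving n² + n − 3540 = 0.
The discriminant is 1 + 8·1770 = 14161, and √14161 = 119.
So n = (-1 + 119) / 2 = 118/2 = 59.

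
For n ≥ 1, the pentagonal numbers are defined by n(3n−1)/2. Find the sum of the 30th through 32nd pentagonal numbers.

Σ i(3i−1)/2 = (3Σi² − Σi) / 2 over i = 30..32.
Σi = 528 − 435 = 93 and Σi² = 11440 − 8555 = 2885.
(3·2885 − 1·93) / 2 = 8562/2 = 4281.

4281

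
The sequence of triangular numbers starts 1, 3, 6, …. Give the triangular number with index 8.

8·9/2 = 72/2 = 36.

36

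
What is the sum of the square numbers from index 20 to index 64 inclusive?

Σ_{i=20}^{64} i² = 89440 − 2470 = 86970.

86970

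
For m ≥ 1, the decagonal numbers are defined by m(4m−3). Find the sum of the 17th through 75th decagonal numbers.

Σ i(4i−3) = 4Σi² − 3Σi over i = 17..75.
Σi = 2850 − 136 = 2714 and Σi² = 143450 − 1496 = 141954.
4·141954 − 3·2714 = 559674.

559674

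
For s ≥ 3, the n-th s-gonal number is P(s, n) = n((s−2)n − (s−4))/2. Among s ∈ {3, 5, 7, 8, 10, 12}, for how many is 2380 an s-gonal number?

s = 3: P(3, 68) = 2346 and P(3, 69) = 2415; 2380 is not s-gonal.
s = 5: P(5, 40) = 2380. ✓
s = 7: P(7, 31) = 2356 and P(7, 32) = 2512; 2380 is not s-gonal.
s = 8: P(8, 28) = 2296 and P(8, 29) = 2465; 2380 is not s-gonal.
s = 10: P(10, 24) = 2232 and P(10, 25) = 2425; 2380 is not s-gonal.
s = 12: P(12, 22) = 2332 and P(12, 23) = 2553; 2380 is not s-gonal.
Hits: s ∈ {5} → 1.

1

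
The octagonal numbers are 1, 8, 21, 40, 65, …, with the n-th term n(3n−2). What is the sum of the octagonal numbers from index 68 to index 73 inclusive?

Σ i(3i−2) = 3Σi² − 2Σi over i = 68..73.
Σi = 2701 − 2278 = 423 and Σi² = 132349 − 102510 = 29839.
3·29839 − 2·423 = 88671.

88671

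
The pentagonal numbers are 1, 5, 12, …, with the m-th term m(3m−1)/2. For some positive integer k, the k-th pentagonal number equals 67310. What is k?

Set n(3n−1)/2 = 67310, giving 3n² − n − 134620 = 0.
The discriminant is 1 + 24·67310 = 1615441, and √1615441 = 1271.
So n = (1 + 1271) / 6 = 1272/6 = 212.
Check: 212·(3·212 − 1)/2 = 67310. ✓

212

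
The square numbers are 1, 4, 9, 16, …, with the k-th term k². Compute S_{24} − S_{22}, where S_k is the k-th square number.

24² = 576 and 22² = 484.
Difference: 576 − 484 = 92.

92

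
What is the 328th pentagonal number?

The 328th pentagonal number is n(3n−1)/2 with n = 328.
328·(3·328 − 1)/2 = 328·983/2 = 161212.

161212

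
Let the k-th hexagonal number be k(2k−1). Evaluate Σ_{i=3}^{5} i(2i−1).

88

Σ i(2i−1) = 2Σi² − Σi over i = 3..5.
Σi = 15 − 3 = 12 and Σi² = 55 − 5 = 50.
2·50 − 1·12 = 88.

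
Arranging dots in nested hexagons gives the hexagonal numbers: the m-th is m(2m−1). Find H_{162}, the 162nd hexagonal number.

The 162nd hexagonal number is n(2n−1) with n = 162.
162·(2·162 − 1) = 162·323 = 52326.

52326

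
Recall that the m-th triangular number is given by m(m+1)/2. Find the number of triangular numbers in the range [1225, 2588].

23

The n-th triangular number is n(n+1)/2.
Smallest index with value ≥ 1225: n = 49 (giving 1225).
Largest index with value ≤ 2588: n = 71 (giving 2556).
Indices 49 through 71: 23 terms.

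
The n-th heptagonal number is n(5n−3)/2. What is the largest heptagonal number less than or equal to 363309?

362331

Solve n(5n−3)/2 ≤ 363309 for integer n.
n = 381 gives 362331 ≤ 363309, while n = 382 gives 364237 > 363309; so the answer is 362331.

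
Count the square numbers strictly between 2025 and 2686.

6

The n-th square number is n².
Smallest index with value > 2025: n = 46 (giving 2116).
Largest index with value < 2686: n = 51 (giving 2601).
Indices 46 through 51: 6 terms.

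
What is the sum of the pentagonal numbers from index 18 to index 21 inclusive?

2250

Σ i(3i−1)/2 = (3Σi² − Σi) / 2 over i = 18..21.
Σi = 231 − 153 = 78 and Σi² = 3311 − 1785 = 1526.
(3·1526 − 1·78) / 2 = 4500/2 = 2250.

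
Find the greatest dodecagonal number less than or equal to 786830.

Solve n(5n−4) ≤ 786830 for integer n.
n = 397 gives 786457 ≤ 786830, while n = 398 gives 790428 > 786830; so the answer is 786457.

786457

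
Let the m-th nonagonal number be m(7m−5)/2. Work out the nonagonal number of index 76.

The 76th nonagonal number is n(7n−5)/2 with n = 76.
76·(7·76 − 5)/2 = 76·527/2 = 20026.

20026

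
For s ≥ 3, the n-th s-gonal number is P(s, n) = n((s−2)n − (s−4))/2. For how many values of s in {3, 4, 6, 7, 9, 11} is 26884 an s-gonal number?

s = 3: P(3, 231) = 26796 and P(3, 232) = 27028; 26884 is not s-gonal.
s = 4: P(4, 163) = 26569 and P(4, 164) = 26896; 26884 is not s-gonal.
s = 6: P(6, 116) = 26796 and P(6, 117) = 27261; 26884 is not s-gonal.
s = 7: P(7, 104) = 26884. ✓
s = 9: P(9, 88) = 26884. ✓
s = 11: P(11, 77) = 26411 and P(11, 78) = 27105; 26884 is not s-gonal.
Hits: s ∈ {7, 9} → 2.

2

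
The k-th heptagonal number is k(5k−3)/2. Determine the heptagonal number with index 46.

The 46th heptagonal number is n(5n−3)/2 with n = 46.
46·(5·46 − 3)/2 = 46·227/2 = 5221.

5221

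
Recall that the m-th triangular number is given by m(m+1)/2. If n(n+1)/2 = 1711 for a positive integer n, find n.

58

Set n(n+1)/2 = 1711, giving n² + n − 3422 = 0.
The discriminant is 1 + 8·1711 = 13689, and √13689 = 117.
So n = (-1 + 117) / 2 = 116/2 = 58.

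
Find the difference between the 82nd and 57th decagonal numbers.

82·(4·82 − 3) = 26650 and 57·(4·57 − 3) = 12825.
Difference: 26650 − 12825 = 13825.

13825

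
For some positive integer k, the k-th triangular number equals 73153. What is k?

Set n(n+1)/2 = 73153, giving n² + n − 146306 = 0.
The discriminant is 1 + 8·73153 = 585225, and √585225 = 765.
So n = (-1 + 765) / 2 = 764/2 = 382.

382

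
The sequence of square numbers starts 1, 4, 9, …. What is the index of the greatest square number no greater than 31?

5

Solve n² ≤ 31 for integer n.
n = 5 gives 25 ≤ 31, while n = 6 gives 36 > 31; so the answer is index 5.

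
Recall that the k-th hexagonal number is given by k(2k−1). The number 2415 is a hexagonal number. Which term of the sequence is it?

Set n(2n−1) = 2415, giving 2n² − n − 2415 = 0.
The discriminant is 1 + 8·2415 = 19321, and √19321 = 139.
So n = (1 + 139) / 4 = 140/4 = 35.

35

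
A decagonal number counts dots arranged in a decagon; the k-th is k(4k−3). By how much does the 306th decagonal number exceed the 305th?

2441

Consecutive decagonal numbers differ by 8n − 7: here 8·306 − 7 = 2441.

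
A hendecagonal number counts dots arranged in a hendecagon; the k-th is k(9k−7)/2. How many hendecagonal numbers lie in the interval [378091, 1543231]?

The n-th hendecagonal number is n(9n−7)/2.
Smallest index with value ≥ 378091: n = 291 (giving 380046).
Largest index with value ≤ 1543231: n = 586 (giving 1543231).
Indices 291 through 586: 296 terms.

296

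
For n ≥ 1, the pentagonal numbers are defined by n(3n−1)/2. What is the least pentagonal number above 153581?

Solve n(3n−1)/2 > 153581 for integer n.
The largest n with value ≤ 153581 is 320 (since 153440 ≤ 153581 < 154401), so the first above is n = 321, value 154401.

154401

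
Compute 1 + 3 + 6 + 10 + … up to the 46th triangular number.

17296

Σ i(i+1)/2 = (Σi² + Σi) / 2 over i = 1..46.
Σi = 1081 and Σi² = 33511.
(1·33511 + 1·1081) / 2 = 34592/2 = 17296.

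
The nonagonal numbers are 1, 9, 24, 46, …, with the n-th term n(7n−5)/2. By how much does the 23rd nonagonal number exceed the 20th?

444

23·(7·23 − 5)/2 = 1794 and 20·(7·20 − 5)/2 = 1350.
Difference: 1794 − 1350 = 444.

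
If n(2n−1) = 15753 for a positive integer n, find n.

89

Set n(2n−1) = 15753, giving 2n² − n − 15753 = 0.
The discriminant is 1 + 8·15753 = 126025, and √126025 = 355.
So n = (1 + 355) / 4 = 356/4 = 89.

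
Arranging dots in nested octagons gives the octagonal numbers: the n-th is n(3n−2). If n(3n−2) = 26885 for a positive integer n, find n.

Set n(3n−2) = 26885, giving 3n² − 2n − 26885 = 0.
The discriminant is 4 + 12·26885 = 322624, and √322624 = 568.
So n = (2 + 568) / 6 = 570/6 = 95.

95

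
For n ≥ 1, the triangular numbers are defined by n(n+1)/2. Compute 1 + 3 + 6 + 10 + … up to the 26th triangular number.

3276

Σ i(i+1)/2 = (Σi² + Σi) / 2 over i = 1..26.
Σi = 351 and Σi² = 6201.
(1·6201 + 1·351) / 2 = 6552/2 = 3276.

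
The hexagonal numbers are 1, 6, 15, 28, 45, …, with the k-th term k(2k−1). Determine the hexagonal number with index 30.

1770

The 30th hexagonal number is n(2n−1) with n = 30.
30·(2·30 − 1) = 30·59 = 1770.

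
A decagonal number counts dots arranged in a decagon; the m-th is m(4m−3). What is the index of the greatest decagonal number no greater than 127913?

Solve n(4n−3) ≤ 127913 for integer n.
n = 179 gives 127627 ≤ 127913, while n = 180 gives 129060 > 127913; so the answer is index 179.

179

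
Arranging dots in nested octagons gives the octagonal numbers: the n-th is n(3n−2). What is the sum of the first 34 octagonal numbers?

Σ i(3i−2) = 3Σi² − 2Σi over i = 1..34.
Σi = 595 and Σi² = 13685.
3·13685 − 2·595 = 39865.

39865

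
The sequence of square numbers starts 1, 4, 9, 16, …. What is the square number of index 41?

The 41st square number is n² with n = 41.
41² = 1681.

1681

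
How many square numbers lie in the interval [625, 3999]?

39

The n-th square number is n².
Smallest index with value ≥ 625: n = 25 (giving 625).
Largest index with value ≤ 3999: n = 63 (giving 3969).
Indices 25 through 63: 39 terms.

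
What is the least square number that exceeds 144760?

Solve n² > 144760 for integer n.
The largest n with value ≤ 144760 is 380 (since 144400 ≤ 144760 < 145161), so the first above is n = 381, value 145161.

145161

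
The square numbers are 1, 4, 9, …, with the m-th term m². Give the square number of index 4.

16

The 4th square number is n² with n = 4.
4² = 16.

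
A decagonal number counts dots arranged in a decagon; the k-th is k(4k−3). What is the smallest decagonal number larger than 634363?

Solve n(4n−3) > 634363 for integer n.
The largest n with value ≤ 634363 is 398 (since 632422 ≤ 634363 < 635607), so the first above is n = 399, value 635607.

635607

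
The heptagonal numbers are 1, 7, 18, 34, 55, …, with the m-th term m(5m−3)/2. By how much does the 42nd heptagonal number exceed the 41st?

Consecutive heptagonal numbers differ by 5n − 4: here 5·42 − 4 = 206.

206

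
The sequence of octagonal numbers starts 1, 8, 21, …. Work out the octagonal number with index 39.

4485

The 39th octagonal number is n(3n−2) with n = 39.
39·(3·39 − 2) = 39·115 = 4485.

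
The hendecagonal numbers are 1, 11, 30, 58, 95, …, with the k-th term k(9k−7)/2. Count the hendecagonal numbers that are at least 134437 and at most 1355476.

The n-th hendecagonal number is n(9n−7)/2.
Smallest index with value ≥ 134437: n = 174 (giving 135633).
Largest index with value ≤ 1355476: n = 549 (giving 1354383).
Indices 174 through 549: 376 terms.

376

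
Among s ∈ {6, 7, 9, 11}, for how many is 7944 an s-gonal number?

s = 6: P(6, 63) = 7875 and P(6, 64) = 8128; 7944 is not s-gonal.
s = 7: P(7, 56) = 7756 and P(7, 57) = 8037; 7944 is not s-gonal.
s = 9: P(9, 48) = 7944. ✓
s = 11: P(11, 42) = 7791 and P(11, 43) = 8170; 7944 is not s-gonal.
Hits: s ∈ {9} → 1.

1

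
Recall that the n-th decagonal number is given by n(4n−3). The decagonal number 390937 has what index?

Set n(4n−3) = 390937, giving 4n² − 3n − 390937 = 0.
The discriminant is 9 + 16·390937 = 6255001, and √6255001 = 2501.
So n = (3 + 2501) / 8 = 2504/8 = 313.
Check: 313·(4·313 − 3) = 390937. ✓

313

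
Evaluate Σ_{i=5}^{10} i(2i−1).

Σ i(2i−1) = 2Σi² − Σi over i = 5..10.
Σi = 55 − 10 = 45 and Σi² = 385 − 30 = 355.
2·355 − 1·45 = 665.

665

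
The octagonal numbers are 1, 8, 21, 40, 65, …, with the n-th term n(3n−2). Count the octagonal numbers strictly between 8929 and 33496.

51

The n-th octagonal number is n(3n−2).
Smallest index with value > 8929: n = 55 (giving 8965).
Largest index with value < 33496: n = 105 (giving 32865).
Indices 55 through 105: 51 terms.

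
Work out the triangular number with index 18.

171

18·19/2 = 342/2 = 171.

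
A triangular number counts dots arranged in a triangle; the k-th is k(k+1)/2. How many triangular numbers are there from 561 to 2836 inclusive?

42

The n-th triangular number is n(n+1)/2.
Smallest index with value ≥ 561: n = 33 (giving 561).
Largest index with value ≤ 2836: n = 74 (giving 2775).
Indices 33 through 74: 42 terms.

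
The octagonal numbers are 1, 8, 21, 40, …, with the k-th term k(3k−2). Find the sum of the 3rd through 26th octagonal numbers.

Σ i(3i−2) = 3Σi² − 2Σi over i = 3..26.
Σi = 351 − 3 = 348 and Σi² = 6201 − 5 = 6196.
3·6196 − 2·348 = 17892.

17892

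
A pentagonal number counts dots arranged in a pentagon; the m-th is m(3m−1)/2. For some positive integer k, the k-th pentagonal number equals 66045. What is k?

210

Set n(3n−1)/2 = 66045, giving 3n² − n − 132090 = 0.
The discriminant is 1 + 24·66045 = 1585081, and √1585081 = 1259.
So n = (1 + 1259) / 6 = 1260/6 = 210.
Check: 210·(3·210 − 1)/2 = 66045. ✓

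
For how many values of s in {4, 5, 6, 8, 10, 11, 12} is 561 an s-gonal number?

2

s = 4: P(4, 23) = 529 and P(4, 24) = 576; 561 is not s-gonal.
s = 5: P(5, 19) = 532 and P(5, 20) = 590; 561 is not s-gonal.
s = 6: P(6, 17) = 561. ✓
s = 8: P(8, 14) = 560 and P(8, 15) = 645; 561 is not s-gonal.
s = 10: P(10, 12) = 540 and P(10, 13) = 637; 561 is not s-gonal.
s = 11: P(11, 11) = 506 and P(11, 12) = 606; 561 is not s-gonal.
s = 12: P(12, 11) = 561. ✓
Hits: s ∈ {6, 12} → 2.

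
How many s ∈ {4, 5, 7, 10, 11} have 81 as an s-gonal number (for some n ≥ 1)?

s = 4: P(4, 9) = 81. ✓
s = 5: P(5, 7) = 70 and P(5, 8) = 92; 81 is not s-gonal.
s = 7: P(7, 6) = 81. ✓
s = 10: P(10, 4) = 52 and P(10, 5) = 85; 81 is not s-gonal.
s = 11: P(11, 4) = 58 and P(11, 5) = 95; 81 is not s-gonal.
Hits: s ∈ {4, 7} → 2.

2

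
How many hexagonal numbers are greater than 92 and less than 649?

The n-th hexagonal number is n(2n−1).
Smallest index with value > 92: n = 8 (giving 120).
Largest index with value < 649: n = 18 (giving 630).
Indices 8 through 18: 11 terms.

11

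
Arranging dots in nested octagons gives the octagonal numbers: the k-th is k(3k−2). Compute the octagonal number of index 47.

The 47th octagonal number is n(3n−2) with n = 47.
47·(3·47 − 2) = 47·139 = 6533.

6533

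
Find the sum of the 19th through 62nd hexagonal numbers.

156750

Σ i(2i−1) = 2Σi² − Σi over i = 19..62.
Σi = 1953 − 171 = 1782 and Σi² = 81375 − 2109 = 79266.
2·79266 − 1·1782 = 156750.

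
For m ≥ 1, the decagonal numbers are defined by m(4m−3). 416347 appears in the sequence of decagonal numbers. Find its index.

Set n(4n−3) = 416347, giving 4n² − 3n − 416347 = 0.
The discriminant is 9 + 16·416347 = 6661561, and √6661561 = 2581.
So n = (3 + 2581) / 8 = 2584/8 = 323.

323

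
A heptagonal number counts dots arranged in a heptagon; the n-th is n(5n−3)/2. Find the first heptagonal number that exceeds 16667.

16687

Solve n(5n−3)/2 > 16667 for integer n.
The largest n with value ≤ 16667 is 81 (since 16281 ≤ 16667 < 16687), so the first above is n = 82, value 16687.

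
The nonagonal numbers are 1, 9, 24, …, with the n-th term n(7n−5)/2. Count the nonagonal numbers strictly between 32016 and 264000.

The n-th nonagonal number is n(7n−5)/2.
Smallest index with value > 32016: n = 97 (giving 32689).
Largest index with value < 264000: n = 274 (giving 262081).
Indices 97 through 274: 178 terms.

178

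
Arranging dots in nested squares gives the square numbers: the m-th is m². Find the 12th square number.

144

The 12th square number is n² with n = 12.
12² = 144.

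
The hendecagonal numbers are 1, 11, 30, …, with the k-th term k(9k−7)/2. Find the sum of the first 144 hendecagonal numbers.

Σ i(9i−7)/2 = (9Σi² − 7Σi) / 2 over i = 1..144.
Σi = 10440 and Σi² = 1005720.
(9·1005720 − 7·10440) / 2 = 8978400/2 = 4489200.

4489200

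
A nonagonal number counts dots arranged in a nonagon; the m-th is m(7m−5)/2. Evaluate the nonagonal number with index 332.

The 332nd nonagonal number is n(7n−5)/2 with n = 332.
332·(7·332 − 5)/2 = 332·2319/2 = 384954.

384954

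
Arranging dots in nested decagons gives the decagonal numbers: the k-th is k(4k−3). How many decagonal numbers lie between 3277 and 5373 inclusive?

9

The n-th decagonal number is n(4n−3).
Smallest index with value ≥ 3277: n = 29 (giving 3277).
Largest index with value ≤ 5373: n = 37 (giving 5365).
Indices 29 through 37: 9 terms.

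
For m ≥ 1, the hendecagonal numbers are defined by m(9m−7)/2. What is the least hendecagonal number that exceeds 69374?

69875

Solve n(9n−7)/2 > 69374 for integer n.
The largest n with value ≤ 69374 is 124 (since 68758 ≤ 69374 < 69875), so the first above is n = 125, value 69875.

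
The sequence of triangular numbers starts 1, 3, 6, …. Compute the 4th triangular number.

4·5/2 = 20/2 = 10.

10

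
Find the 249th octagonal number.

185505

The 249th octagonal number is n(3n−2) with n = 249.
249·(3·249 − 2) = 249·745 = 185505.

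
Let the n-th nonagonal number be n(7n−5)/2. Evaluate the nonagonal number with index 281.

The 281st nonagonal number is n(7n−5)/2 with n = 281.
281·(7·281 − 5)/2 = 281·1962/2 = 281·981 = 275661.

275661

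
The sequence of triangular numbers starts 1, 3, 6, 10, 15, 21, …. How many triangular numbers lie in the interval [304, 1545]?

The n-th triangular number is n(n+1)/2.
Smallest index with value ≥ 304: n = 25 (giving 325).
Largest index with value ≤ 1545: n = 55 (giving 1540).
Indices 25 through 55: 31 terms.

31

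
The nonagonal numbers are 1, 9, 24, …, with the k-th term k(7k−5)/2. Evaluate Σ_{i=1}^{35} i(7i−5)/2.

Σ i(7i−5)/2 = (7Σi² − 5Σi) / 2 over i = 1..35.
Σi = 630 and Σi² = 14910.
(7·14910 − 5·630) / 2 = 101220/2 = 50610.

50610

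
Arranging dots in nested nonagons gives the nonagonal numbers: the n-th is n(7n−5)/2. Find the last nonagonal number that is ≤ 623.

Solve n(7n−5)/2 ≤ 623 for integer n.
n = 13 gives 559 ≤ 623, while n = 14 gives 651 > 623; so the answer is 559.

559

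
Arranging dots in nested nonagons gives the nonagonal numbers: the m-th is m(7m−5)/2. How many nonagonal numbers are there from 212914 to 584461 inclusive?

163

The n-th nonagonal number is n(7n−5)/2.
Smallest index with value ≥ 212914: n = 247 (giving 212914).
Largest index with value ≤ 584461: n = 409 (giving 584461).
Indices 247 through 409: 163 terms.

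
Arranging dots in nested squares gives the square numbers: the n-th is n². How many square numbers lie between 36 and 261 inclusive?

The n-th square number is n².
Smallest index with value ≥ 36: n = 6 (giving 36).
Largest index with value ≤ 261: n = 16 (giving 256).
Indices 6 through 16: 11 terms.

11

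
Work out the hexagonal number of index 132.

34716

The 132nd hexagonal number is n(2n−1) with n = 132.
132·(2·132 − 1) = 132·263 = 34716.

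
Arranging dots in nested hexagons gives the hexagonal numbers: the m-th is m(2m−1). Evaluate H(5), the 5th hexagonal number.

45

The 5th hexagonal number is n(2n−1) with n = 5.
5·(2·5 − 1) = 5·9 = 45.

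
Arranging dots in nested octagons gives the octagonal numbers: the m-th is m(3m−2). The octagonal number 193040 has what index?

Set n(3n−2) = 193040, giving 3n² − 2n − 193040 = 0.
So n = (2 + 1522) / 6 = 1524/6 = 254.

254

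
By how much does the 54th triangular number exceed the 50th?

54·55/2 = 1485 and 50·51/2 = 1275.
Difference: 1485 − 1275 = 210.

210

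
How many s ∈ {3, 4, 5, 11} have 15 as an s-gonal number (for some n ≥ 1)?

1

s = 3: P(3, 5) = 15. ✓
s = 4: P(4, 3) = 9 and P(4, 4) = 16; 15 is not s-gonal.
s = 5: P(5, 3) = 12 and P(5, 4) = 22; 15 is not s-gonal.
s = 11: P(11, 2) = 11 and P(11, 3) = 30; 15 is not s-gonal.
Hits: s ∈ {3} → 1.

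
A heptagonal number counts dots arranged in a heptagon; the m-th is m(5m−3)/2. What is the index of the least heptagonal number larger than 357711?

Solve n(5n−3)/2 > 357711 for integer n.
The largest n with value ≤ 357711 is 378 (since 356643 ≤ 357711 < 358534), so the first above is n = 379, value 358534.

379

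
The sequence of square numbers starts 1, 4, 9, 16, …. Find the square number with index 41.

The 41st square number is n² with n = 41.
41² = 1681.

1681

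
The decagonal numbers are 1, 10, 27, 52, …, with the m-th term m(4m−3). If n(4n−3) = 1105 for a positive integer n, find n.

17

Set n(4n−3) = 1105, giving 4n² − 3n − 1105 = 0.
So n = (3 + 133) / 8 = 136/8 = 17.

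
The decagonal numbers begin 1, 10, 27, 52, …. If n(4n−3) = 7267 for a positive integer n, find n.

Set n(4n−3) = 7267, giving 4n² − 3n − 7267 = 0.
So n = (3 + 341) / 8 = 344/8 = 43.

43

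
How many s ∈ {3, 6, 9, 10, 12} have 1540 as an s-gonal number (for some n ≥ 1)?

s = 3: P(3, 55) = 1540. ✓
s = 6: P(6, 28) = 1540. ✓
s = 9: P(9, 21) = 1491 and P(9, 22) = 1639; 1540 is not s-gonal.
s = 10: P(10, 20) = 1540. ✓
s = 12: P(12, 17) = 1377 and P(12, 18) = 1548; 1540 is not s-gonal.
Hits: s ∈ {3, 6, 10} → 3.

3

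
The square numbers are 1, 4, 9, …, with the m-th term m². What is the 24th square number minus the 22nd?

24² = 576 and 22² = 484.
Difference: 576 − 484 = 92.

92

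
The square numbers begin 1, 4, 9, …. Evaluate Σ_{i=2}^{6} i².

90

Σ_{i=2}^{6} i² = 91 − 1 = 90.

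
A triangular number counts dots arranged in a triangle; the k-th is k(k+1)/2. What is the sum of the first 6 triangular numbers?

Σ i(i+1)/2 = (Σi² + Σi) / 2 over i = 1..6.
Σi = 21 and Σi² = 91.
(1·91 + 1·21) / 2 = 112/2 = 56.

56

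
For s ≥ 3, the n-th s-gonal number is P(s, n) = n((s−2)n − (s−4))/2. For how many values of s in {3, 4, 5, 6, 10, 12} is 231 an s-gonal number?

2

s = 3: P(3, 21) = 231. ✓
s = 4: P(4, 15) = 225 and P(4, 16) = 256; 231 is not s-gonal.
s = 5: P(5, 12) = 210 and P(5, 13) = 247; 231 is not s-gonal.
s = 6: P(6, 11) = 231. ✓
s = 10: P(10, 7) = 175 and P(10, 8) = 232; 231 is not s-gonal.
s = 12: P(12, 7) = 217 and P(12, 8) = 288; 231 is not s-gonal.
Hits: s ∈ {3, 6} → 2.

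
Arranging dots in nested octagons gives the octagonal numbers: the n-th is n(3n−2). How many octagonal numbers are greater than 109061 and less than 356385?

153

The n-th octagonal number is n(3n−2).
Smallest index with value > 109061: n = 192 (giving 110208).
Largest index with value < 356385: n = 344 (giving 354320).
Indices 192 through 344: 153 terms.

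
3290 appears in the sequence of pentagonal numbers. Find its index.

Set n(3n−1)/2 = 3290, giving 3n² − n − 6580 = 0.
The discriminant is 1 + 24·3290 = 78961, and √78961 = 281.
So n = (1 + 281) / 6 = 282/6 = 47.
Check: 47·(3·47 − 1)/2 = 3290. ✓

47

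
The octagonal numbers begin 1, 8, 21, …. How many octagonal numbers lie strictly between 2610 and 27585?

The n-th octagonal number is n(3n−2).
Smallest index with value > 2610: n = 30 (giving 2640).
Largest index with value < 27585: n = 96 (giving 27456).
Indices 30 through 96: 67 terms.

67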